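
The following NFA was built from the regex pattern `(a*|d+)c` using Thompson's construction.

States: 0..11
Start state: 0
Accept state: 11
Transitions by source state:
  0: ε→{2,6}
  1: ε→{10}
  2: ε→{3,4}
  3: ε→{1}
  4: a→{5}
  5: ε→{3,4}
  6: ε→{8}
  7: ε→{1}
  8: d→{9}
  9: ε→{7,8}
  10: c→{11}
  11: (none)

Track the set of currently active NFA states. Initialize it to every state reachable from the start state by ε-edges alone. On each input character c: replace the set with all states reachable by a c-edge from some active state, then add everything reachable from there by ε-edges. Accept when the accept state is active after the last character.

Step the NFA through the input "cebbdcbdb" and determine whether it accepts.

start: ε-closure({0}) = {0,1,2,3,4,6,8,10}
'c' @ 1: {11}  (accept∈set)
'e' @ 2: {}  — dead — no transitions
rest 'bbdcbdb' ignored (set empty)
final: {}; accept 11 not in set

Answer: REJECT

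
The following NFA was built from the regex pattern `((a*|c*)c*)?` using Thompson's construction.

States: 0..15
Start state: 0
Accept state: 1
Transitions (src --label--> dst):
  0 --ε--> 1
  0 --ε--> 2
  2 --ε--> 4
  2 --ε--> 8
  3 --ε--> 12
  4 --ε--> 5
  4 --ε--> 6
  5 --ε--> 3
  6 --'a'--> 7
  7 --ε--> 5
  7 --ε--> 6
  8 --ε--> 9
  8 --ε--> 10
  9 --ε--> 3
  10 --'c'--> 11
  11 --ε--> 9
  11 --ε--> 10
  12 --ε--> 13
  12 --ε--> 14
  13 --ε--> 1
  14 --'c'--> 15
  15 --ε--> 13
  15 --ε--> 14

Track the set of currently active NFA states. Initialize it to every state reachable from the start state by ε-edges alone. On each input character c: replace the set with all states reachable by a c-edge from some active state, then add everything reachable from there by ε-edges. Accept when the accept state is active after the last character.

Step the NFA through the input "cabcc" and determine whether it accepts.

Answer: REJECT

Trace:
start: ε-closure({0}) = {0,1,2,3,4,5,6,8,9,10,12,13,14}
'c' @ 1: {1,3,9,10,11,12,13,14,15}  ✓accept
'a' @ 2: {}  — dead — no transitions
rest 'bcc' ignored (set empty)
final: {}; accept 1 not in set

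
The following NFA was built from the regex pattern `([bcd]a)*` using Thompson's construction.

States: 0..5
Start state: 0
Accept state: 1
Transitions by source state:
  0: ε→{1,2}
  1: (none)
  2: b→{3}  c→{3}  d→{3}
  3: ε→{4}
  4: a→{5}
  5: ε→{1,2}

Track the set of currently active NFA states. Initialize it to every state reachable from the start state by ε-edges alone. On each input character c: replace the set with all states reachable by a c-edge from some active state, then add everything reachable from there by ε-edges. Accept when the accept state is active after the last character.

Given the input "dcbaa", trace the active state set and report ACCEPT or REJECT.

start: ε-closure({0}) = {0,1,2}
'd' @ 1: {3,4}
'c' @ 2: {}  — state set empty
rest 'baa' ignored (set empty)
end set {} — state 1 not in

Answer: REJECT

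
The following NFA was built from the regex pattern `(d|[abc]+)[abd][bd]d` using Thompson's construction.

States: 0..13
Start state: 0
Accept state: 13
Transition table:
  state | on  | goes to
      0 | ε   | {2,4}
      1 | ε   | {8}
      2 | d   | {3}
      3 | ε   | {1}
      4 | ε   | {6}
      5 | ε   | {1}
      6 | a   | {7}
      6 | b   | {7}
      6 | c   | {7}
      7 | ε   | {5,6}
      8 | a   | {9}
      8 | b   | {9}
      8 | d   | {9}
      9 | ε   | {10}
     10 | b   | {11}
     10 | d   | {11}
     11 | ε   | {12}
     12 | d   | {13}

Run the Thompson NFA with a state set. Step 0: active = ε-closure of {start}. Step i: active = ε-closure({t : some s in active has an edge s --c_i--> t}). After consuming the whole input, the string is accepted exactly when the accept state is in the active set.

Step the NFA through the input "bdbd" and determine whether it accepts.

Answer: ACCEPT

Steps:
S₀ = ε-closure({0}) = {0,2,4,6}
'b' @ 1: {1,5,6,7,8}
'd' @ 2: {9,10}
'b' @ 3: {11,12}
'd' @ 4: {13}  ✓accept
end set {13} — state 13 in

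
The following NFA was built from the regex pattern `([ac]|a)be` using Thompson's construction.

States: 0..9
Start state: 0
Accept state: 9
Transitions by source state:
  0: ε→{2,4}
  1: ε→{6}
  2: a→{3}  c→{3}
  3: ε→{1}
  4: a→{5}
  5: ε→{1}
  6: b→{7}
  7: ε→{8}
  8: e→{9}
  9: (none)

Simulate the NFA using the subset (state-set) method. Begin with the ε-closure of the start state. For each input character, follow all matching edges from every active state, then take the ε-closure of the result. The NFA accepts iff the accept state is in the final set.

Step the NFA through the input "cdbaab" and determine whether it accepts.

Answer: REJECT

Trace:
start: ε-closure({0}) = {0,2,4}
'c' @ 1: {1,3,6}
'd' @ 2: {}  — no active states
rest 'baab' ignored (set empty)
final: {}; accept 9 not in set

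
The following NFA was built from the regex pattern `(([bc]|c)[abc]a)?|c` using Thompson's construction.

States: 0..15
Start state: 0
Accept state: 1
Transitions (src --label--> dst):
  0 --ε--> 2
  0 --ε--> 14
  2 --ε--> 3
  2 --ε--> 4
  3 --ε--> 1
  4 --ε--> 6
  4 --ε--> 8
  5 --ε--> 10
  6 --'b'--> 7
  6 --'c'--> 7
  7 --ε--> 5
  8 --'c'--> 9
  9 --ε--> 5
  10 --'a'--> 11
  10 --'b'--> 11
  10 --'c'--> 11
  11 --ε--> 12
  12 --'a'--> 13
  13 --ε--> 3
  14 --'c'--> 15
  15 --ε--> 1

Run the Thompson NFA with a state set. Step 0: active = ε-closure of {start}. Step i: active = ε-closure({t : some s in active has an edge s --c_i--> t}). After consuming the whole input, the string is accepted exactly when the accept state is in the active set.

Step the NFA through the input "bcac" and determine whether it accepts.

S₀ = ε-closure({0}) = {0,1,2,3,4,6,8,14}
'b' @ 1: {5,7,10}
'c' @ 2: {11,12}
'a' @ 3: {1,3,13}  [accepting]
'c' @ 4: {}  — no active states
final: {}; accept 1 not in set

Answer: REJECT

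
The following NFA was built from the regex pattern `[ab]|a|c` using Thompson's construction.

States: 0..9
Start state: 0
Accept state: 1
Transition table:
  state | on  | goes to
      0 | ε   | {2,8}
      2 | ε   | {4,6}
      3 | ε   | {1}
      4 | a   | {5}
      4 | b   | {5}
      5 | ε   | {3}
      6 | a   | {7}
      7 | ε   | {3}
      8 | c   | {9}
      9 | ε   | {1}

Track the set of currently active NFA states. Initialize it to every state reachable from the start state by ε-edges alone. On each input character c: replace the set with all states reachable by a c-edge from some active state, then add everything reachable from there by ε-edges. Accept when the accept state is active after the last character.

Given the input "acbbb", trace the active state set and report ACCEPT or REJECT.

Answer: REJECT

Trace:
initial (ε-close {0}): {0,2,4,6,8}
'a' @ 1: {1,3,5,7}  (accept∈set)
'c' @ 2: {}  — dead — no transitions
rest 'bbb' ignored (set empty)
end set {} — state 1 not in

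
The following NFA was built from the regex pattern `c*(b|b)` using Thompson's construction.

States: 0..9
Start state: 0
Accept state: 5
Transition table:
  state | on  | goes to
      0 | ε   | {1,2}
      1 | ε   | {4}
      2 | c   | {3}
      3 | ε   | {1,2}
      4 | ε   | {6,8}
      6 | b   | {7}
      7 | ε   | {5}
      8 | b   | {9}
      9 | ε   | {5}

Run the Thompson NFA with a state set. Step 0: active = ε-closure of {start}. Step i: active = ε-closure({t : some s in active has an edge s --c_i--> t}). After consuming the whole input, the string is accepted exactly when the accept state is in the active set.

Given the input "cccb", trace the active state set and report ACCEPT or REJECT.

initial (ε-close {0}): {0,1,2,4,6,8}
'c' @ 1: {1,2,3,4,6,8}
'c' @ 2: {1,2,3,4,6,8}
'c' @ 3: {1,2,3,4,6,8}
'b' @ 4: {5,7,9}  [accepting]
end set {5,7,9} — state 5 in

Answer: ACCEPT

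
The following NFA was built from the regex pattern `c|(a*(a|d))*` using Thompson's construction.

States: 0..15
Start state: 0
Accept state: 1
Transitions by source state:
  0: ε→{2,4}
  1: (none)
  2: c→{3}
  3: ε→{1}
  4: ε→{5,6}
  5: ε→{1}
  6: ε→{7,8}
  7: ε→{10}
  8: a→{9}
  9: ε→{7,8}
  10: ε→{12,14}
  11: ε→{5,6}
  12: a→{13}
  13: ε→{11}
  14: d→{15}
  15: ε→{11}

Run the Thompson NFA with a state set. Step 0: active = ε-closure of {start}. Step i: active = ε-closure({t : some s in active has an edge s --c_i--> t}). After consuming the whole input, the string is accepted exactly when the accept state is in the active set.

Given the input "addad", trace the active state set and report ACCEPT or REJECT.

initial (ε-close {0}): {0,1,2,4,5,6,7,8,10,12,14}
'a' @ 1: {1,5,6,7,8,9,10,11,12,13,14}  (accept∈set)
'd' @ 2: {1,5,6,7,8,10,11,12,14,15}  (accept∈set)
'd' @ 3: {1,5,6,7,8,10,11,12,14,15}  (accept∈set)
'a' @ 4: {1,5,6,7,8,9,10,11,12,13,14}  (accept∈set)
'd' @ 5: {1,5,6,7,8,10,11,12,14,15}  (accept∈set)
end set {1,5,6,7,8,10,11,12,14,15} — state 1 in

Answer: ACCEPT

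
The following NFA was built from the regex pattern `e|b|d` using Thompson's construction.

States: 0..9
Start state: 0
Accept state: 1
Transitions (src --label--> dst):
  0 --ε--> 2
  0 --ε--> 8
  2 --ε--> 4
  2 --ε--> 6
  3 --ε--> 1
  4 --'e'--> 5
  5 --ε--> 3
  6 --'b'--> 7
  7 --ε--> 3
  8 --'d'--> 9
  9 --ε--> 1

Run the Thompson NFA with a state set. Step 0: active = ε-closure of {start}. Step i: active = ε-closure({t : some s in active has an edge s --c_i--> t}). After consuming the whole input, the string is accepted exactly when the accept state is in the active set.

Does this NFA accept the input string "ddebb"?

Answer: REJECT

Steps:
S₀ = ε-closure({0}) = {0,2,4,6,8}
'd' @ 1: {1,9}  ✓accept
'd' @ 2: {}  — no active states
rest 'ebb' ignored (set empty)
end set {} — state 1 not in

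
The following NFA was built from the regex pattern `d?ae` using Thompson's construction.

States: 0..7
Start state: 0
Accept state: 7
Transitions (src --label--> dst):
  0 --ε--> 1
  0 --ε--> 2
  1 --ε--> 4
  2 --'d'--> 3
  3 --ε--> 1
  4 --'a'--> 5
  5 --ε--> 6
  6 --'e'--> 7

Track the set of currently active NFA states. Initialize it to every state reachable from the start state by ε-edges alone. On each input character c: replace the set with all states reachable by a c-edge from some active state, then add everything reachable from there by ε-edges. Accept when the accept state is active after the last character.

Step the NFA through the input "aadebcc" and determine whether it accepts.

start: ε-closure({0}) = {0,1,2,4}
'a' @ 1: {5,6}
'a' @ 2: {}  — state set empty
rest 'debcc' ignored (set empty)
end set {} — state 7 not in

Answer: REJECT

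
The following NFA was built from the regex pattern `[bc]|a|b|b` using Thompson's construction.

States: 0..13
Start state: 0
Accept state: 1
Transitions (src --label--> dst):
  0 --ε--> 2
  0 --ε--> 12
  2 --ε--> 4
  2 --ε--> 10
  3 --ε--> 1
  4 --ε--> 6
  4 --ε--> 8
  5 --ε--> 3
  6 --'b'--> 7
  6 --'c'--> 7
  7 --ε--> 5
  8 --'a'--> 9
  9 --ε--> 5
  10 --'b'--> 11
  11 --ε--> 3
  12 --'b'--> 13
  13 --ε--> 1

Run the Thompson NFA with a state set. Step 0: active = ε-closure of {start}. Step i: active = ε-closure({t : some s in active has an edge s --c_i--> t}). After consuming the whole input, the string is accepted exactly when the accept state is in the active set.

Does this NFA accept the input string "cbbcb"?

start: ε-closure({0}) = {0,2,4,6,8,10,12}
'c' @ 1: {1,3,5,7}  [accepting]
'b' @ 2: {}  — dead — no transitions
rest 'bcb' ignored (set empty)
final: {}; accept 1 not in set

Answer: REJECT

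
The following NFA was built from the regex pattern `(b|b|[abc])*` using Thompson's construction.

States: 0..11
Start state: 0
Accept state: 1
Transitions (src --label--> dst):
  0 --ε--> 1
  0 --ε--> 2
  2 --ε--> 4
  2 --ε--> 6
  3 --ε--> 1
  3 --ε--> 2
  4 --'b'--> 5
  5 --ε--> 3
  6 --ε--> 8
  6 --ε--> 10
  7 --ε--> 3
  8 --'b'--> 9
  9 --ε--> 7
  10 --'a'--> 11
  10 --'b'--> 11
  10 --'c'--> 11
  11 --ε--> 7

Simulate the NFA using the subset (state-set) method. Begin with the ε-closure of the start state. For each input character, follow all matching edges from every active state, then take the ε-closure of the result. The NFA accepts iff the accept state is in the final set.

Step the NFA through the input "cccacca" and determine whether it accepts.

Answer: ACCEPT

Derivation:
initial (ε-close {0}): {0,1,2,4,6,8,10}
'c' @ 1: {1,2,3,4,6,7,8,10,11}  (accept∈set)
'c' @ 2: {1,2,3,4,6,7,8,10,11}  (accept∈set)
'c' @ 3: {1,2,3,4,6,7,8,10,11}  (accept∈set)
'a' @ 4: {1,2,3,4,6,7,8,10,11}  (accept∈set)
'c' @ 5: {1,2,3,4,6,7,8,10,11}  (accept∈set)
'c' @ 6: {1,2,3,4,6,7,8,10,11}  (accept∈set)
'a' @ 7: {1,2,3,4,6,7,8,10,11}  (accept∈set)
final: {1,2,3,4,6,7,8,10,11}; accept 1 in set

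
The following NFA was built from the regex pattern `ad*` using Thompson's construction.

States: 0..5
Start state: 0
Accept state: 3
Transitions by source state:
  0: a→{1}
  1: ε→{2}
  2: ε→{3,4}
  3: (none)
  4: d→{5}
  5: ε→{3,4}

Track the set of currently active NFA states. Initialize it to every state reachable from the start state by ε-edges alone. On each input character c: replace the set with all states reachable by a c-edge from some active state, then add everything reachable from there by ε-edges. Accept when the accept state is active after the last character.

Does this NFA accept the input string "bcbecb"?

initial (ε-close {0}): {0}
'b' @ 1: {}  — dead — no transitions
rest 'cbecb' ignored (set empty)
after full input: {}  (accept=3 not in)

Answer: REJECT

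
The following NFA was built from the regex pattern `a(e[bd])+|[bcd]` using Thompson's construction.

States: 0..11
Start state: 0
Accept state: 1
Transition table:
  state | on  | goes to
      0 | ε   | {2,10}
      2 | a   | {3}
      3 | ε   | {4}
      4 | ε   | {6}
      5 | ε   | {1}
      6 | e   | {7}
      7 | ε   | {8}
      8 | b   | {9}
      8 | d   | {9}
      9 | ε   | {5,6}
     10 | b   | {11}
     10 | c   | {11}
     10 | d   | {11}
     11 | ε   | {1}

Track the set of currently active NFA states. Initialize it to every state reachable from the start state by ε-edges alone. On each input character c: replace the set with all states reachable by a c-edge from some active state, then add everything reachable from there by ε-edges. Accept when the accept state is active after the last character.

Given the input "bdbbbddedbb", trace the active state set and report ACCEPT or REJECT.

Answer: REJECT

Trace:
start: ε-closure({0}) = {0,2,10}
'b' @ 1: {1,11}  (accept∈set)
'd' @ 2: {}  — state set empty
rest 'bbbddedbb' ignored (set empty)
end set {} — state 1 not in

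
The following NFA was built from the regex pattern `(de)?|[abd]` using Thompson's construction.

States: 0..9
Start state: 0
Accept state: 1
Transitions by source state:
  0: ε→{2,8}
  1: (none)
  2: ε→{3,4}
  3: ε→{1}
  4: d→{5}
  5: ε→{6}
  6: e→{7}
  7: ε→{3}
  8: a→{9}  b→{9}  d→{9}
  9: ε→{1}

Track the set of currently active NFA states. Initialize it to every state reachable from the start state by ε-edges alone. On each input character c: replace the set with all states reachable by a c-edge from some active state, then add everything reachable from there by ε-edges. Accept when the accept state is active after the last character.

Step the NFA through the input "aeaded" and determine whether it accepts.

initial (ε-close {0}): {0,1,2,3,4,8}
'a' @ 1: {1,9}  [accepting]
'e' @ 2: {}  — dead — no transitions
rest 'aded' ignored (set empty)
after full input: {}  (accept=1 not in)

Answer: REJECT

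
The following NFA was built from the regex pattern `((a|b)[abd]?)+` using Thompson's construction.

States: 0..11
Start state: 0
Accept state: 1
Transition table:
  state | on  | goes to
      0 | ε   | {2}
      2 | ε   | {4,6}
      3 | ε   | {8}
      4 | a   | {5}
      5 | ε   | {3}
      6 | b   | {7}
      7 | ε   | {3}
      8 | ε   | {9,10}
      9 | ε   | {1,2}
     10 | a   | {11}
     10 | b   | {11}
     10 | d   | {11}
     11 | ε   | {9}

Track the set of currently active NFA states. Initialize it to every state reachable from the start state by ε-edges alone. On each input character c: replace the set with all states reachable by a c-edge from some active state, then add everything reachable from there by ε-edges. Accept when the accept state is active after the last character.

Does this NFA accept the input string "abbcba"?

Answer: REJECT

Trace:
start: ε-closure({0}) = {0,2,4,6}
'a' @ 1: {1,2,3,4,5,6,8,9,10}  (accept∈set)
'b' @ 2: {1,2,3,4,6,7,8,9,10,11}  (accept∈set)
'b' @ 3: {1,2,3,4,6,7,8,9,10,11}  (accept∈set)
'c' @ 4: {}  — state set empty
rest 'ba' ignored (set empty)
final: {}; accept 1 not in set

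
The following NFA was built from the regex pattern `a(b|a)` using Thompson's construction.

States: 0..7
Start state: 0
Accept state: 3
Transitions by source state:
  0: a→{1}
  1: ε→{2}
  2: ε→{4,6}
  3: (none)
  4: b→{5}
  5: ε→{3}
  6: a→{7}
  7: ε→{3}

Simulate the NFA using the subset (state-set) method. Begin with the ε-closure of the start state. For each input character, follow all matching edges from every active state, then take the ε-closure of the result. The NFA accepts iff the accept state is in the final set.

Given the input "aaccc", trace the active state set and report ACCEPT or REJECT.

Answer: REJECT

Trace:
start: ε-closure({0}) = {0}
'a' @ 1: {1,2,4,6}
'a' @ 2: {3,7}  ✓accept
'c' @ 3: {}  — dead — no transitions
rest 'cc' ignored (set empty)
end set {} — state 3 not in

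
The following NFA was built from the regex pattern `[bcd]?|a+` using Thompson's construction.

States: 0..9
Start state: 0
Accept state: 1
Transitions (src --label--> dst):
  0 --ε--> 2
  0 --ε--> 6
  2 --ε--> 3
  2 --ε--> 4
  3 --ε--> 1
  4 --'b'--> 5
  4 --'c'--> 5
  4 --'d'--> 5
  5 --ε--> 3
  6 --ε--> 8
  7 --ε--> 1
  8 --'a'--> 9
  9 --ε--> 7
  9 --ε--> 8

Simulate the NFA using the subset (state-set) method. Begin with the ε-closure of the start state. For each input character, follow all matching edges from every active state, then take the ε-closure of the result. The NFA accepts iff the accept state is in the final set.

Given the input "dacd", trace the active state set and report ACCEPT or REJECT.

Answer: REJECT

Steps:
initial (ε-close {0}): {0,1,2,3,4,6,8}
'd' @ 1: {1,3,5}  ✓accept
'a' @ 2: {}  — dead — no transitions
rest 'cd' ignored (set empty)
end set {} — state 1 not in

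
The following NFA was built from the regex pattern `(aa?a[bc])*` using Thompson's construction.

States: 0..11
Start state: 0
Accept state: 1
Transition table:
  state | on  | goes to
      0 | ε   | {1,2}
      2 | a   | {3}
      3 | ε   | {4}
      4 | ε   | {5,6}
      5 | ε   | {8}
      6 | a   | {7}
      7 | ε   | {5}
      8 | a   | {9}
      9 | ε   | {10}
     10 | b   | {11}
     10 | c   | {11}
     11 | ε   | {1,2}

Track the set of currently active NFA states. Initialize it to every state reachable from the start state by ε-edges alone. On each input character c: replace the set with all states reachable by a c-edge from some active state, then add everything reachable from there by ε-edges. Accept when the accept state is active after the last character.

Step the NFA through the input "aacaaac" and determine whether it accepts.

Answer: ACCEPT

Steps:
start: ε-closure({0}) = {0,1,2}
'a' @ 1: {3,4,5,6,8}
'a' @ 2: {5,7,8,9,10}
'c' @ 3: {1,2,11}  (accept∈set)
'a' @ 4: {3,4,5,6,8}
'a' @ 5: {5,7,8,9,10}
'a' @ 6: {9,10}
'c' @ 7: {1,2,11}  (accept∈set)
after full input: {1,2,11}  (accept=1 in)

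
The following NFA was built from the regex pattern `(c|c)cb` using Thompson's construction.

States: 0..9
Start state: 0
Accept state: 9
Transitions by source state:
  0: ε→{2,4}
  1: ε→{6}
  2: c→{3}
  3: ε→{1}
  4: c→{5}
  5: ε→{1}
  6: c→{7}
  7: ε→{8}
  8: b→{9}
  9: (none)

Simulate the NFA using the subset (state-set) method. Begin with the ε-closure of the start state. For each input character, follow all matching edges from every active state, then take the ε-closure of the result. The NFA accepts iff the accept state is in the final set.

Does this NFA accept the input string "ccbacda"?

Answer: REJECT

Trace:
S₀ = ε-closure({0}) = {0,2,4}
'c' @ 1: {1,3,5,6}
'c' @ 2: {7,8}
'b' @ 3: {9}  [accepting]
'a' @ 4: {}  — dead — no transitions
rest 'cda' ignored (set empty)
final: {}; accept 9 not in set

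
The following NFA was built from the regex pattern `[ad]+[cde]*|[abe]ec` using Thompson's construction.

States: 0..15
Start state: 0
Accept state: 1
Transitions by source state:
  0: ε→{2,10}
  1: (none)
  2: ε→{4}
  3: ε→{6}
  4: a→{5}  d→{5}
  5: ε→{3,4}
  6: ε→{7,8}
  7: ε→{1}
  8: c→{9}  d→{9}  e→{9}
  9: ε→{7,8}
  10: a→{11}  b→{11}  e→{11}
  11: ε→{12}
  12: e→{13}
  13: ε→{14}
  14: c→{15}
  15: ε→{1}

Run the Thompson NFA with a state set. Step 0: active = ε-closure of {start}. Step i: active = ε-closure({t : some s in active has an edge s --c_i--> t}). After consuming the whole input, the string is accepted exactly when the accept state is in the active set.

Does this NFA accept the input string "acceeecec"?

start: ε-closure({0}) = {0,2,4,10}
'a' @ 1: {1,3,4,5,6,7,8,11,12}  (accept∈set)
'c' @ 2: {1,7,8,9}  (accept∈set)
'c' @ 3: {1,7,8,9}  (accept∈set)
'e' @ 4: {1,7,8,9}  (accept∈set)
'e' @ 5: {1,7,8,9}  (accept∈set)
'e' @ 6: {1,7,8,9}  (accept∈set)
'c' @ 7: {1,7,8,9}  (accept∈set)
'e' @ 8: {1,7,8,9}  (accept∈set)
'c' @ 9: {1,7,8,9}  (accept∈set)
end set {1,7,8,9} — state 1 in

Answer: ACCEPT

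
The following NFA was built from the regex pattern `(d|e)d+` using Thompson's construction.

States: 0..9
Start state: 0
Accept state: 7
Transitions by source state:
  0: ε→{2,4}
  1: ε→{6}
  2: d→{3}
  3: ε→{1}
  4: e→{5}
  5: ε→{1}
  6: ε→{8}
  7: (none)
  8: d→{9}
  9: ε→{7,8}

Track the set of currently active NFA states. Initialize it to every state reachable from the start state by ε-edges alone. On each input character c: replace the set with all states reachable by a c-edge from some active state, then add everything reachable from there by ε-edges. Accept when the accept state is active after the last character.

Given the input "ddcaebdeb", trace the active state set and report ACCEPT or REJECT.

Answer: REJECT

Trace:
initial (ε-close {0}): {0,2,4}
'd' @ 1: {1,3,6,8}
'd' @ 2: {7,8,9}  [accepting]
'c' @ 3: {}  — state set empty
rest 'aebdeb' ignored (set empty)
final: {}; accept 7 not in set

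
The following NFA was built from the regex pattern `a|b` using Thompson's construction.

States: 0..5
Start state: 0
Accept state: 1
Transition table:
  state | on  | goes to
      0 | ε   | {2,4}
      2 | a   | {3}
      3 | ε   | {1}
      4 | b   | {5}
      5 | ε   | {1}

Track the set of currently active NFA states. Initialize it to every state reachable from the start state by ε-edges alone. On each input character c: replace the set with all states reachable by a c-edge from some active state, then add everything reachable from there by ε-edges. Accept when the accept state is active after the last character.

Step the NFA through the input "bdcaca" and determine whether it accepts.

S₀ = ε-closure({0}) = {0,2,4}
'b' @ 1: {1,5}  ✓accept
'd' @ 2: {}  — no active states
rest 'caca' ignored (set empty)
final: {}; accept 1 not in set

Answer: REJECT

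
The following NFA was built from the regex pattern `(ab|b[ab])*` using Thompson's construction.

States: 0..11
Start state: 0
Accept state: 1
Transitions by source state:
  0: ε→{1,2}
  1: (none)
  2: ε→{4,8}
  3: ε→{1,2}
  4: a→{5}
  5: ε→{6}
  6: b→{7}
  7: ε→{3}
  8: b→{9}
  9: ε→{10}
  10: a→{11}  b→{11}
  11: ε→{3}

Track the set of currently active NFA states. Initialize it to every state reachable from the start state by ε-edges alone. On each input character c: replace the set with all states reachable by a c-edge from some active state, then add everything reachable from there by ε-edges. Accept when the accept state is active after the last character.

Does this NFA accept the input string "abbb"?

initial (ε-close {0}): {0,1,2,4,8}
'a' @ 1: {5,6}
'b' @ 2: {1,2,3,4,7,8}  (accept∈set)
'b' @ 3: {9,10}
'b' @ 4: {1,2,3,4,8,11}  (accept∈set)
end set {1,2,3,4,8,11} — state 1 in

Answer: ACCEPT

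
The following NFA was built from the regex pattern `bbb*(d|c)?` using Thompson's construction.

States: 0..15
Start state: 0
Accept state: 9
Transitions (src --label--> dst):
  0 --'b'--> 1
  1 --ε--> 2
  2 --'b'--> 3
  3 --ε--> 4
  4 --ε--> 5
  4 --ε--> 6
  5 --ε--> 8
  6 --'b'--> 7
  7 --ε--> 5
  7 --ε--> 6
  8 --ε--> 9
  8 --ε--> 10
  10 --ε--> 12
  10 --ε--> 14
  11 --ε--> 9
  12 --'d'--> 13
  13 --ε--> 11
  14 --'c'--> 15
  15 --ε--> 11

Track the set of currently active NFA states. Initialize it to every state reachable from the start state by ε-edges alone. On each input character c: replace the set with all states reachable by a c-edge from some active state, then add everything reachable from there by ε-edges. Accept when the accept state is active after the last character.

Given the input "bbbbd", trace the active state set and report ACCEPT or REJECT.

initial (ε-close {0}): {0}
'b' @ 1: {1,2}
'b' @ 2: {3,4,5,6,8,9,10,12,14}  [accepting]
'b' @ 3: {5,6,7,8,9,10,12,14}  [accepting]
'b' @ 4: {5,6,7,8,9,10,12,14}  [accepting]
'd' @ 5: {9,11,13}  [accepting]
after full input: {9,11,13}  (accept=9 in)

Answer: ACCEPT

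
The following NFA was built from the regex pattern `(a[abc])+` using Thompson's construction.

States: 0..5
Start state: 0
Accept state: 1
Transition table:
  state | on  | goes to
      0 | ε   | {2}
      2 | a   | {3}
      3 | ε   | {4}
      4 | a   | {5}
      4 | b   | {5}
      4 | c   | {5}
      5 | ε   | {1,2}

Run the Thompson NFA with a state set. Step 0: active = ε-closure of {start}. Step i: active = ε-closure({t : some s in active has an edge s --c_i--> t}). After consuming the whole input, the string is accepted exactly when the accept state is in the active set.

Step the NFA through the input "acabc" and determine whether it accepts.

start: ε-closure({0}) = {0,2}
'a' @ 1: {3,4}
'c' @ 2: {1,2,5}  [accepting]
'a' @ 3: {3,4}
'b' @ 4: {1,2,5}  [accepting]
'c' @ 5: {}  — no active states
after full input: {}  (accept=1 not in)

Answer: REJECT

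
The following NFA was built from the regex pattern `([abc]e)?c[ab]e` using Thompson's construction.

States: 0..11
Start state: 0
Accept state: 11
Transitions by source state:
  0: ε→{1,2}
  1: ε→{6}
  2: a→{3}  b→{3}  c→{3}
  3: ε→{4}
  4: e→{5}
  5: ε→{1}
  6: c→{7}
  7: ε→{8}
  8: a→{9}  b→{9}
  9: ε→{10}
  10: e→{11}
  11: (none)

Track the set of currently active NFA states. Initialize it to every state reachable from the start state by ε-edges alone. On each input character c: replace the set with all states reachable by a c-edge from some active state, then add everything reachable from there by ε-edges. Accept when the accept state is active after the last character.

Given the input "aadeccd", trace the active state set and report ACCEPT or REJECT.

Answer: REJECT

Derivation:
initial (ε-close {0}): {0,1,2,6}
'a' @ 1: {3,4}
'a' @ 2: {}  — no active states
rest 'deccd' ignored (set empty)
after full input: {}  (accept=11 not in)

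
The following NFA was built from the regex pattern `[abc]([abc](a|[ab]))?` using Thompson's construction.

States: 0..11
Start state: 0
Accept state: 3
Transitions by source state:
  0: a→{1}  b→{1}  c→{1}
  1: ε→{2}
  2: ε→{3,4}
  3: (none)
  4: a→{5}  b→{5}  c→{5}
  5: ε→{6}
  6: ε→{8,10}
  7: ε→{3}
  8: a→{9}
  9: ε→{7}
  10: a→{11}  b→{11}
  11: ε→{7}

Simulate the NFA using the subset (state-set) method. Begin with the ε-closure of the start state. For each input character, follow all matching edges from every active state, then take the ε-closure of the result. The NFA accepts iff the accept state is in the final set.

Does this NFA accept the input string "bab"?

Answer: ACCEPT

Derivation:
initial (ε-close {0}): {0}
'b' @ 1: {1,2,3,4}  (accept∈set)
'a' @ 2: {5,6,8,10}
'b' @ 3: {3,7,11}  (accept∈set)
final: {3,7,11}; accept 3 in set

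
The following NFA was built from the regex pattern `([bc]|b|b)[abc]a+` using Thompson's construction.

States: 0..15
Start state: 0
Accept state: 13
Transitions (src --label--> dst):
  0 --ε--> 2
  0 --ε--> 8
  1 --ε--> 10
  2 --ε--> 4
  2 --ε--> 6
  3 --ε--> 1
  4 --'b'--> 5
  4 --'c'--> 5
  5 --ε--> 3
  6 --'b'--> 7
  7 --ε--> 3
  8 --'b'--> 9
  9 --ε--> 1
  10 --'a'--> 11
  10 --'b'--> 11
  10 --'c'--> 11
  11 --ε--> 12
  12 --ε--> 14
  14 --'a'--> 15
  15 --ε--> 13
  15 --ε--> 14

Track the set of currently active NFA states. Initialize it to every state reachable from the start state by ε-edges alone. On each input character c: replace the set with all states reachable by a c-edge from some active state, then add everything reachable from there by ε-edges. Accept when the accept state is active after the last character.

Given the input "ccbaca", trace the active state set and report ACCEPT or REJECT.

Answer: REJECT

Derivation:
S₀ = ε-closure({0}) = {0,2,4,6,8}
'c' @ 1: {1,3,5,10}
'c' @ 2: {11,12,14}
'b' @ 3: {}  — dead — no transitions
rest 'aca' ignored (set empty)
final: {}; accept 13 not in set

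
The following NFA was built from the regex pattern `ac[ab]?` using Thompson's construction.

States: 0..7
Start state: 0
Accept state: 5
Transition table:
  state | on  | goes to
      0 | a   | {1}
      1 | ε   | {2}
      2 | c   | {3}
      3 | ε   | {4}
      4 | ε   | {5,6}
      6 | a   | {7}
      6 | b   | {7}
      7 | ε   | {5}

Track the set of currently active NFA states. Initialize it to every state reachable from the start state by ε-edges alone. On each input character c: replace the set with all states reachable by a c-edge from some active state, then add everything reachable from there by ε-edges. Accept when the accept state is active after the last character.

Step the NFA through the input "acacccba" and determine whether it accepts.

initial (ε-close {0}): {0}
'a' @ 1: {1,2}
'c' @ 2: {3,4,5,6}  (accept∈set)
'a' @ 3: {5,7}  (accept∈set)
'c' @ 4: {}  — state set empty
rest 'ccba' ignored (set empty)
end set {} — state 5 not in

Answer: REJECT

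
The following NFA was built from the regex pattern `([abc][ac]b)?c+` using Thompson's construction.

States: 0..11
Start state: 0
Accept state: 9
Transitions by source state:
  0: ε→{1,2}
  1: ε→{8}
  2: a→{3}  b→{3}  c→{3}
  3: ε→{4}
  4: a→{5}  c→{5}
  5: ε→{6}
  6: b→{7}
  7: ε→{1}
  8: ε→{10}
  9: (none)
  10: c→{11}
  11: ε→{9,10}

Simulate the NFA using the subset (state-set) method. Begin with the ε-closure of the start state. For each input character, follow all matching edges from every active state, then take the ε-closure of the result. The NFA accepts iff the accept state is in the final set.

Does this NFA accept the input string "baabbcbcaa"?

initial (ε-close {0}): {0,1,2,8,10}
'b' @ 1: {3,4}
'a' @ 2: {5,6}
'a' @ 3: {}  — state set empty
rest 'bbcbcaa' ignored (set empty)
end set {} — state 9 not in

Answer: REJECT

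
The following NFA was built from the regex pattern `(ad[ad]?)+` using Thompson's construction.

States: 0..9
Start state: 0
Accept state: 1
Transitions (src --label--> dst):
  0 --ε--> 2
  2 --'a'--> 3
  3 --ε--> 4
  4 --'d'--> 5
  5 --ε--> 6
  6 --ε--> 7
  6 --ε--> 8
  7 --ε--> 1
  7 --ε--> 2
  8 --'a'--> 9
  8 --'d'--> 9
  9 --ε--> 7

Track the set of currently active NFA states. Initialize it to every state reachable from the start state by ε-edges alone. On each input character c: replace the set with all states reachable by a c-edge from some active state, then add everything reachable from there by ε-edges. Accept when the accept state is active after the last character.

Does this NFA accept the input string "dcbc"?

S₀ = ε-closure({0}) = {0,2}
'd' @ 1: {}  — dead — no transitions
rest 'cbc' ignored (set empty)
after full input: {}  (accept=1 not in)

Answer: REJECT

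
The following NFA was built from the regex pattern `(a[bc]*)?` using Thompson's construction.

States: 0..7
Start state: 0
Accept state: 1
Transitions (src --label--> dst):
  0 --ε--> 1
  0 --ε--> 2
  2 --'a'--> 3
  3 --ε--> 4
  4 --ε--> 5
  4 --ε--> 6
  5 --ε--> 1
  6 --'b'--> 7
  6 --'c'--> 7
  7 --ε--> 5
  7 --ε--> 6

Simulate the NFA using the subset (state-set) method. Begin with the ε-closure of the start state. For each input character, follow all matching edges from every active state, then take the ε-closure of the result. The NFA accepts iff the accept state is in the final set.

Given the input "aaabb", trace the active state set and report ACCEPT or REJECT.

start: ε-closure({0}) = {0,1,2}
'a' @ 1: {1,3,4,5,6}  (accept∈set)
'a' @ 2: {}  — state set empty
rest 'abb' ignored (set empty)
final: {}; accept 1 not in set

Answer: REJECT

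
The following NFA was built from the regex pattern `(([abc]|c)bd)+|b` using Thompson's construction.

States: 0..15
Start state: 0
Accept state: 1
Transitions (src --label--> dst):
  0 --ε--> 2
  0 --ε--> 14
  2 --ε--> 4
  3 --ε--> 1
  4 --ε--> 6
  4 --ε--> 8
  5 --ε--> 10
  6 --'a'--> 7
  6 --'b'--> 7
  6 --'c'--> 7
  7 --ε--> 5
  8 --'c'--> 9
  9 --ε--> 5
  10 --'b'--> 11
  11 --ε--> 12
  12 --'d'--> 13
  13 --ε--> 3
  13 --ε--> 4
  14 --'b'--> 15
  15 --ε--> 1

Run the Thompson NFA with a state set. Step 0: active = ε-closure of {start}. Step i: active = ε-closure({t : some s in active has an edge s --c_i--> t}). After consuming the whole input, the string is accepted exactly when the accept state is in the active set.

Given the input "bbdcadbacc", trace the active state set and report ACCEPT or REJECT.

Answer: REJECT

Trace:
initial (ε-close {0}): {0,2,4,6,8,14}
'b' @ 1: {1,5,7,10,15}  (accept∈set)
'b' @ 2: {11,12}
'd' @ 3: {1,3,4,6,8,13}  (accept∈set)
'c' @ 4: {5,7,9,10}
'a' @ 5: {}  — state set empty
rest 'dbacc' ignored (set empty)
end set {} — state 1 not in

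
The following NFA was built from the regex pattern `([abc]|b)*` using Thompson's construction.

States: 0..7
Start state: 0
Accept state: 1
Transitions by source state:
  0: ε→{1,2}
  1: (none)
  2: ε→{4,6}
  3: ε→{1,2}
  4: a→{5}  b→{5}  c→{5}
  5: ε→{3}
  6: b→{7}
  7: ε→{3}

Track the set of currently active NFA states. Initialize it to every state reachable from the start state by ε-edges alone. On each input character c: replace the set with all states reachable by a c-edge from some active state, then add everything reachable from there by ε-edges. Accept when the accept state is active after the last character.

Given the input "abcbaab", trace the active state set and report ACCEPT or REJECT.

start: ε-closure({0}) = {0,1,2,4,6}
'a' @ 1: {1,2,3,4,5,6}  ✓accept
'b' @ 2: {1,2,3,4,5,6,7}  ✓accept
'c' @ 3: {1,2,3,4,5,6}  ✓accept
'b' @ 4: {1,2,3,4,5,6,7}  ✓accept
'a' @ 5: {1,2,3,4,5,6}  ✓accept
'a' @ 6: {1,2,3,4,5,6}  ✓accept
'b' @ 7: {1,2,3,4,5,6,7}  ✓accept
after full input: {1,2,3,4,5,6,7}  (accept=1 in)

Answer: ACCEPT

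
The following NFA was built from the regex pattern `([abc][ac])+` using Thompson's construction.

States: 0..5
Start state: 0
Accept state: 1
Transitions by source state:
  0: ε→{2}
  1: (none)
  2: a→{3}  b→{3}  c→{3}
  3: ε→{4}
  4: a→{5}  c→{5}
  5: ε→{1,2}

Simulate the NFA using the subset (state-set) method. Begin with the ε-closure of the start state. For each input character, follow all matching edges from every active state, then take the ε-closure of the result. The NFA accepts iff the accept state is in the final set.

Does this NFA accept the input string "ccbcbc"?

start: ε-closure({0}) = {0,2}
'c' @ 1: {3,4}
'c' @ 2: {1,2,5}  (accept∈set)
'b' @ 3: {3,4}
'c' @ 4: {1,2,5}  (accept∈set)
'b' @ 5: {3,4}
'c' @ 6: {1,2,5}  (accept∈set)
after full input: {1,2,5}  (accept=1 in)

Answer: ACCEPT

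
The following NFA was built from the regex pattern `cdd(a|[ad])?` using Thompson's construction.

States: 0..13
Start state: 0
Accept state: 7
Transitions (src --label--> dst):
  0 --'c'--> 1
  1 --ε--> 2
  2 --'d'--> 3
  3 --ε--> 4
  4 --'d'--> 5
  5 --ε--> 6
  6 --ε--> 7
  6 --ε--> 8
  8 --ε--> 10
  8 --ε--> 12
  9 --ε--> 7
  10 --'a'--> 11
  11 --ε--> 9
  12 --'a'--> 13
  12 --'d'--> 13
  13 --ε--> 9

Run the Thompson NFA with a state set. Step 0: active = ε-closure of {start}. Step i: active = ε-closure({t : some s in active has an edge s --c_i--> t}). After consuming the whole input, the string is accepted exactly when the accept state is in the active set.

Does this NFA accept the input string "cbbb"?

S₀ = ε-closure({0}) = {0}
'c' @ 1: {1,2}
'b' @ 2: {}  — state set empty
rest 'bb' ignored (set empty)
end set {} — state 7 not in

Answer: REJECT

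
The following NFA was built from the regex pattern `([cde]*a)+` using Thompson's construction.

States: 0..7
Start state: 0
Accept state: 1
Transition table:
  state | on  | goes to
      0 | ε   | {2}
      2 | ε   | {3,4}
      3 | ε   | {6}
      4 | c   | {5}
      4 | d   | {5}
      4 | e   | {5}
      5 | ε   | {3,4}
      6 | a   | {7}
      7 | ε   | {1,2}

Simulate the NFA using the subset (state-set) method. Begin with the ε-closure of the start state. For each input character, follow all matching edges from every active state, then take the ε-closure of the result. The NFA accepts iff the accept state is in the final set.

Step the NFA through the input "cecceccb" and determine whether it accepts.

Answer: REJECT

Steps:
initial (ε-close {0}): {0,2,3,4,6}
'c' @ 1: {3,4,5,6}
'e' @ 2: {3,4,5,6}
'c' @ 3: {3,4,5,6}
'c' @ 4: {3,4,5,6}
'e' @ 5: {3,4,5,6}
'c' @ 6: {3,4,5,6}
'c' @ 7: {3,4,5,6}
'b' @ 8: {}  — no active states
final: {}; accept 1 not in set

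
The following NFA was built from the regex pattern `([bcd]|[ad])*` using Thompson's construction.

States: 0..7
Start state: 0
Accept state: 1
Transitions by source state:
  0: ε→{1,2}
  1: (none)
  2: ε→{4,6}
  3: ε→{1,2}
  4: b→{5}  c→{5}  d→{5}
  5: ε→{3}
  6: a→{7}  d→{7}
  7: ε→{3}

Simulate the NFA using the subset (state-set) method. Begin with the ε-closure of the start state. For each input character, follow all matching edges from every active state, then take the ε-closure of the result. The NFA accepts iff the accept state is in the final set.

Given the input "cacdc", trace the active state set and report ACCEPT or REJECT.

S₀ = ε-closure({0}) = {0,1,2,4,6}
'c' @ 1: {1,2,3,4,5,6}  [accepting]
'a' @ 2: {1,2,3,4,6,7}  [accepting]
'c' @ 3: {1,2,3,4,5,6}  [accepting]
'd' @ 4: {1,2,3,4,5,6,7}  [accepting]
'c' @ 5: {1,2,3,4,5,6}  [accepting]
final: {1,2,3,4,5,6}; accept 1 in set

Answer: ACCEPT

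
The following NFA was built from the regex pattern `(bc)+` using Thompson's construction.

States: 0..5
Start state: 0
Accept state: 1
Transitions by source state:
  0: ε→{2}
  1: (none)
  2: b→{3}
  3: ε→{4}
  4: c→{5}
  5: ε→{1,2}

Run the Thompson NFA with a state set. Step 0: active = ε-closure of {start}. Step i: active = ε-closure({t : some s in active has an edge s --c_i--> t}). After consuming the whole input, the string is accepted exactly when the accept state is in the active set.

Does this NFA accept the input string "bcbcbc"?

initial (ε-close {0}): {0,2}
'b' @ 1: {3,4}
'c' @ 2: {1,2,5}  [accepting]
'b' @ 3: {3,4}
'c' @ 4: {1,2,5}  [accepting]
'b' @ 5: {3,4}
'c' @ 6: {1,2,5}  [accepting]
final: {1,2,5}; accept 1 in set

Answer: ACCEPT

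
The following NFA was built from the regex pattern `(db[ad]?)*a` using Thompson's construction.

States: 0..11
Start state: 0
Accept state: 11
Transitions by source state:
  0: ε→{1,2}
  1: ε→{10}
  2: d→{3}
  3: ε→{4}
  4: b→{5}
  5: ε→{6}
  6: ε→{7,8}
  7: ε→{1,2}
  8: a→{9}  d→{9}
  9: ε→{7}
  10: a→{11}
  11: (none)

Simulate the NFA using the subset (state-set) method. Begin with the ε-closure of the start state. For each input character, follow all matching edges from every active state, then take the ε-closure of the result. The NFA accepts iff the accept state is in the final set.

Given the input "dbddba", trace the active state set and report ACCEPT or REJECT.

start: ε-closure({0}) = {0,1,2,10}
'd' @ 1: {3,4}
'b' @ 2: {1,2,5,6,7,8,10}
'd' @ 3: {1,2,3,4,7,9,10}
'd' @ 4: {3,4}
'b' @ 5: {1,2,5,6,7,8,10}
'a' @ 6: {1,2,7,9,10,11}  ✓accept
end set {1,2,7,9,10,11} — state 11 in

Answer: ACCEPT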